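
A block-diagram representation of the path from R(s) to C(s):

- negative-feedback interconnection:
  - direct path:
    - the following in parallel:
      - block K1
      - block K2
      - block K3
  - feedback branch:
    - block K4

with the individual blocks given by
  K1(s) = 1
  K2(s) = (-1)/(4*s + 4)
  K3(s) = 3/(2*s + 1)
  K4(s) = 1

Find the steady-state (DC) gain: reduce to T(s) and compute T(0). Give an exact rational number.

(1) sum the parallel branches K1, K2, K3 -> (8*s^2 + 22*s + 15)/(8*s^2 + 12*s + 4)
(2) apply the feedback formula to (K1+K2+K3), K4 -> (8*s^2 + 22*s + 15)/(16*s^2 + 34*s + 19)
The step-2 result is T(s). Setting s = 0: T(0) = 15/19.

Hence the answer: 15/19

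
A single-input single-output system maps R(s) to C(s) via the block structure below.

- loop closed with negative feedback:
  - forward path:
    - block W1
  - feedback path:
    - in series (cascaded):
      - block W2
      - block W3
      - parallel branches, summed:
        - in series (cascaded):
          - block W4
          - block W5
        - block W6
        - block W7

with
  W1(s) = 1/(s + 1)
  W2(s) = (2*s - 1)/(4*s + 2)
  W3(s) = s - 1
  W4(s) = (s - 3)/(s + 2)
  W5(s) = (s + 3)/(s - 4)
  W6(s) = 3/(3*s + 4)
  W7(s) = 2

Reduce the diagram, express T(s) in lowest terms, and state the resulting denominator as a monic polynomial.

Step 1. series reduction of W4, W5 gives (s^2 - 9)/(s^2 - 2*s - 8)
Step 2. reduce the parallel group (W4*W5), W6, W7 gives (9*s^3 + 3*s^2 - 97*s - 124)/(3*s^3 - 2*s^2 - 32*s - 32)
Step 3. combine W2, W3, ((W4*W5)+W6+W7) in series gives (18*s^5 - 21*s^4 - 194*s^3 + 46*s^2 + 275*s - 124)/(12*s^4 - 2*s^3 - 132*s^2 - 192*s - 64)
Step 4. apply the feedback formula to W1, (W2*W3*((W4*W5)+W6+W7)) gives (12*s^4 - 2*s^3 - 132*s^2 - 192*s - 64)/(30*s^5 - 11*s^4 - 328*s^3 - 278*s^2 + 19*s - 188)
T(s) is the step-4 result (common factors already cancelled). Leading coefficient of the denominator: 30. Divide through by 30 for the monic polynomial.

Therefore the answer is s^5 - 11*s^4/30 - 164*s^3/15 - 139*s^2/15 + 19*s/30 - 94/15.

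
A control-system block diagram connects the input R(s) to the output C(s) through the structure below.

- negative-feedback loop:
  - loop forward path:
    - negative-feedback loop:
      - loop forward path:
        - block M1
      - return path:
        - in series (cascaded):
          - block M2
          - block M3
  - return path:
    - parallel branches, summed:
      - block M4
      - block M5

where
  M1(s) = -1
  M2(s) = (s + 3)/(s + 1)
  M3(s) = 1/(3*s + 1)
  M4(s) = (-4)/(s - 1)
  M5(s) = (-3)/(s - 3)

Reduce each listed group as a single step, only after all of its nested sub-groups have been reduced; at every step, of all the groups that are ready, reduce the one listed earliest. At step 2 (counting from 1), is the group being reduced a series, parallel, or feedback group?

1. multiply M2, M3 (series)
2. collapse the loop (M1 forward, (M2*M3) return)
3. add M4, M5 (parallel)
4. apply the feedback formula to [M1/(1+M1*(M2*M3))], (M4+M5)
The group at step 2 is a feedback group.

Answer: feedback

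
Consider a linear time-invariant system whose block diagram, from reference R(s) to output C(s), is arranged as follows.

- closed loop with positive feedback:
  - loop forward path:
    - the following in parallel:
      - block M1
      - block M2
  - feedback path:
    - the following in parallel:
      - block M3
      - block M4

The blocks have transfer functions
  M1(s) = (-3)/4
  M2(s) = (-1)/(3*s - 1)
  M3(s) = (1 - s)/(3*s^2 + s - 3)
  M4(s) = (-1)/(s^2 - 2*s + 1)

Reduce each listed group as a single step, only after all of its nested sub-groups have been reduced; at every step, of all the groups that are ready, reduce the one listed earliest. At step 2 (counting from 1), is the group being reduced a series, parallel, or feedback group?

1. parallel reduction of M1, M2
2. reduce the parallel group M3, M4
3. apply the feedback formula to (M1+M2), (M3+M4)
Step 2: parallel.

Therefore the answer is parallel.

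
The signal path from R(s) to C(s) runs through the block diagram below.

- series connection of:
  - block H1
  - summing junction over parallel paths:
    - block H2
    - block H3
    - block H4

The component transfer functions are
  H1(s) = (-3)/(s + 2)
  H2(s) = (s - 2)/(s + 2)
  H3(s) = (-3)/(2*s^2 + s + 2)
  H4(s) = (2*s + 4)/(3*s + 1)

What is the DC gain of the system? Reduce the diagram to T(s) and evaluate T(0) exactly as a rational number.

[1] combine H2, H3, H4 in parallel: (10*s^4 + 11*s^3 + 16*s^2 - 9*s + 6)/(6*s^4 + 17*s^3 + 17*s^2 + 16*s + 4)
[2] series reduction of H1, (H2+H3+H4): (-30*s^4 - 33*s^3 - 48*s^2 + 27*s - 18)/(6*s^5 + 29*s^4 + 51*s^3 + 50*s^2 + 36*s + 8)
DC gain: substitute s = 0 into T(s) from step 2: T(0) = -18/8 = -9/4.

Therefore the answer is -9/4.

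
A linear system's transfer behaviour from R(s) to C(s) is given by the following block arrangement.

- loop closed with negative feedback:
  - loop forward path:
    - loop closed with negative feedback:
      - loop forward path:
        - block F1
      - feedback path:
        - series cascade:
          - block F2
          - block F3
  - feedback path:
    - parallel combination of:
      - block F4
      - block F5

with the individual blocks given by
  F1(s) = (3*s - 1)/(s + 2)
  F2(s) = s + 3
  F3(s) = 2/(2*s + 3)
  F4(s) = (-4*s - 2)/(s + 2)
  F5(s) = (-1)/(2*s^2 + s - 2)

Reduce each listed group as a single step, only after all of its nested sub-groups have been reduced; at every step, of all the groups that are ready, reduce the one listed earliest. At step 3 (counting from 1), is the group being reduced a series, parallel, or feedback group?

Reducing step by step:

Step 1 - reduce the series chain F2, F3
Step 2 - feedback reduction of F1, (F2*F3)
Step 3 - add F4, F5 (parallel)
Step 4 - collapse the loop ([F1/(1+F1*(F2*F3))] forward, (F4+F5) return)
The group at step 3 is a parallel group.

Answer: parallel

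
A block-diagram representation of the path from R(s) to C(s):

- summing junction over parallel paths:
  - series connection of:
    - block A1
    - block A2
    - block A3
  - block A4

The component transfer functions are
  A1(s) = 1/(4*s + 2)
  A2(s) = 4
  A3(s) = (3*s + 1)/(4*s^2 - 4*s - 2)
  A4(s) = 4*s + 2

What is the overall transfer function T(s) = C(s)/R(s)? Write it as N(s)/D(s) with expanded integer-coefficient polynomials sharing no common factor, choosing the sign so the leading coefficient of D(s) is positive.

Step 1. series reduction of A1, A2, A3 gives (3*s + 1)/(4*s^3 - 2*s^2 - 4*s - 1)
Step 2. sum the parallel branches (A1*A2*A3), A4; the result is T(s) itself (integer coefficients, no common factor, positive leading denominator coefficient)

Therefore the answer is (16*s^4 - 20*s^2 - 9*s - 1)/(4*s^3 - 2*s^2 - 4*s - 1).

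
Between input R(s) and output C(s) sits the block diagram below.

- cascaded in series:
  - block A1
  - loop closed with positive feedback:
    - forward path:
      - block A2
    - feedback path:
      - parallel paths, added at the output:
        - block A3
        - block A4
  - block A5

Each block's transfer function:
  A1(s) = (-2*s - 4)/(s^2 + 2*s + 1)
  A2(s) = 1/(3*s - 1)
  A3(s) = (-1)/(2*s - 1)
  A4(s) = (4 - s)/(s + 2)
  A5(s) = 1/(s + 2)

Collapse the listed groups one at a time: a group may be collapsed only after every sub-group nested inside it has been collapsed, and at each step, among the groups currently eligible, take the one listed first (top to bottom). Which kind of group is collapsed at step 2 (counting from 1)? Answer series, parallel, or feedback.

Step 1. parallel reduction of A3, A4
Step 2. collapse the loop (A2 forward, (A3+A4) return)
Step 3. series reduction of A1, [A2/(1-A2*(A3+A4))], A5
The group at step 2 is a feedback group.

Answer: feedback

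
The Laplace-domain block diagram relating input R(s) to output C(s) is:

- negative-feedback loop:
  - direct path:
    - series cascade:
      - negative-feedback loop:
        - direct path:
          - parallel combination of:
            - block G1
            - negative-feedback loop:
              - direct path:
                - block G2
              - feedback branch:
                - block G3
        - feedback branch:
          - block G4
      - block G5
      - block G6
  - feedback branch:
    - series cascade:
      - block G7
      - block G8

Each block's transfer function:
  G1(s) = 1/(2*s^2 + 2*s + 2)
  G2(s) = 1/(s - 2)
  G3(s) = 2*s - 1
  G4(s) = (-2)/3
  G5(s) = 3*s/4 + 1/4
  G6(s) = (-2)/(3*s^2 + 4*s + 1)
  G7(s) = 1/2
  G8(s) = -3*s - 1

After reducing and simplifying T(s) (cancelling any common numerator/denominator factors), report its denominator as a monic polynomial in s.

Reducing step by step:

1. close the feedback loop around G2, G3 = 1/(3*s - 3)
2. sum the parallel branches G1, [G2/(1+G2*G3)] = (2*s^2 + 5*s - 1)/(6*s^3 - 6)
3. feedback reduction of (G1+[G2/(1+G2*G3)]), G4 = (6*s^2 + 15*s - 3)/(18*s^3 - 4*s^2 - 10*s - 16)
4. multiply [(G1+[G2/(1+G2*G3)])/(1+(G1+[G2/(1+G2*G3)])*G4)], G5, G6 (series) = (-6*s^2 - 15*s + 3)/(36*s^4 + 28*s^3 - 28*s^2 - 52*s - 32)
5. cascade G7, G8 = -3*s/2 - 1/2
6. feedback reduction of ([(G1+[G2/(1+G2*G3)])/(1+(G1+[G2/(1+G2*G3)])*G4)]*G5*G6), (G7*G8) = (-12*s^2 - 30*s + 6)/(72*s^4 + 74*s^3 - 5*s^2 - 98*s - 67)
The result of step 6 is T(s) in lowest terms. Its denominator has leading coefficient 72; dividing the denominator through by 72 makes it monic.

Answer: s^4 + 37*s^3/36 - 5*s^2/72 - 49*s/36 - 67/72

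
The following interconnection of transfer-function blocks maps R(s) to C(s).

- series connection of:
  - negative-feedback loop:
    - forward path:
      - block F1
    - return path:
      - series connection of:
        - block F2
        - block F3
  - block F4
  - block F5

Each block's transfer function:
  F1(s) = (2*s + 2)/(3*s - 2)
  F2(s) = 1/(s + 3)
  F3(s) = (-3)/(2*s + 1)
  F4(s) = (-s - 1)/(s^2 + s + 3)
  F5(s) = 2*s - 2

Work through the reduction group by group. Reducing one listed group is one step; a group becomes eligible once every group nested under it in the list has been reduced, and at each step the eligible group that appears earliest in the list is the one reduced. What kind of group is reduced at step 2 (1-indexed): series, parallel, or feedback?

Step 1 - reduce the series chain F2, F3
Step 2 - close the feedback loop around F1, (F2*F3)
Step 3 - multiply [F1/(1+F1*(F2*F3))], F4, F5 (series)
So the answer for step 2 is feedback.

Final answer: feedback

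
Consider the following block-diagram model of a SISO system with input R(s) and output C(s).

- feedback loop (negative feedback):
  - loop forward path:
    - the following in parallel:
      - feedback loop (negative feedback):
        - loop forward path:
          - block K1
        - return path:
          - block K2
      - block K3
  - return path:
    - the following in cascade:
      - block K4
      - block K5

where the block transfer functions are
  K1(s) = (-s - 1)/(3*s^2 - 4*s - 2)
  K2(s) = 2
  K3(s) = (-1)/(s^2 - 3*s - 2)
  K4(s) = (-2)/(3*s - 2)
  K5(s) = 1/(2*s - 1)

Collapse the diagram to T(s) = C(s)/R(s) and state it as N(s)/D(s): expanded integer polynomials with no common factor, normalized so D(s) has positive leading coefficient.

First reduce the diagram to T(s).

Step 1. reduce the feedback loop with forward K1 and return K2 -> (-s - 1)/(3*s^2 - 6*s - 4)
Step 2. combine [K1/(1+K1*K2)], K3 in parallel -> (-s^3 - s^2 + 11*s + 6)/(3*s^4 - 15*s^3 + 8*s^2 + 24*s + 8)
Step 3. combine K4, K5 in series -> (-2)/(6*s^2 - 7*s + 2)
Step 4. apply the feedback formula to ([K1/(1+K1*K2)]+K3), (K4*K5), which is the overall transfer function T(s) = C(s)/R(s) in lowest terms

Answer: (-6*s^5 + s^4 + 71*s^3 - 43*s^2 - 20*s + 12)/(18*s^6 - 111*s^5 + 159*s^4 + 60*s^3 - 102*s^2 - 30*s + 4)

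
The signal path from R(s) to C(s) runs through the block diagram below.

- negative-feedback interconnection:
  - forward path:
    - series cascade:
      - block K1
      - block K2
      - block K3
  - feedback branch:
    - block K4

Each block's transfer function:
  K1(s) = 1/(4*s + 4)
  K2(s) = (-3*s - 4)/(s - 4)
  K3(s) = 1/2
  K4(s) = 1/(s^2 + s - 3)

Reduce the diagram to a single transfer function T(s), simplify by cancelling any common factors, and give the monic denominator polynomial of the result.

The answer is s^4 - 2*s^3 - 10*s^2 + 37*s/8 + 23/2.

Reasoning:
Step 1 - combine K1, K2, K3 in series: (-3*s - 4)/(8*s^2 - 24*s - 32)
Step 2 - apply the feedback formula to (K1*K2*K3), K4: (-3*s^3 - 7*s^2 + 5*s + 12)/(8*s^4 - 16*s^3 - 80*s^2 + 37*s + 92)
The result of step 2 is T(s) in lowest terms. Its denominator has leading coefficient 8; dividing the denominator through by 8 makes it monic.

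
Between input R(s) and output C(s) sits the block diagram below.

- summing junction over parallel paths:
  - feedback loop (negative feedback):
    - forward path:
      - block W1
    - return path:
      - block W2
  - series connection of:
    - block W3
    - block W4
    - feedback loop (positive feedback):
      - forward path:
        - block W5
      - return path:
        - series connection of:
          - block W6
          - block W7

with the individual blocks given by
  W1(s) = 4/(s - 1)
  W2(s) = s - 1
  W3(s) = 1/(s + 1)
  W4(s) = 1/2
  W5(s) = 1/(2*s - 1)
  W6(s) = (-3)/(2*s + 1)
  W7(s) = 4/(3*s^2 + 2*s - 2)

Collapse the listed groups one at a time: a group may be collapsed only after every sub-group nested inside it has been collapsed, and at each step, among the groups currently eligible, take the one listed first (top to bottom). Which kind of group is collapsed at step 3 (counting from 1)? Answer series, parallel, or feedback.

The answer is feedback.

Reasoning:
Step 1: collapse the loop (W1 forward, W2 return)
Step 2: multiply W6, W7 (series)
Step 3: apply the feedback formula to W5, (W6*W7)
Step 4: series reduction of W3, W4, [W5/(1-W5*(W6*W7))]
Step 5: reduce the parallel group [W1/(1+W1*W2)], (W3*W4*[W5/(1-W5*(W6*W7))])
At step 3 the group reduced is feedback.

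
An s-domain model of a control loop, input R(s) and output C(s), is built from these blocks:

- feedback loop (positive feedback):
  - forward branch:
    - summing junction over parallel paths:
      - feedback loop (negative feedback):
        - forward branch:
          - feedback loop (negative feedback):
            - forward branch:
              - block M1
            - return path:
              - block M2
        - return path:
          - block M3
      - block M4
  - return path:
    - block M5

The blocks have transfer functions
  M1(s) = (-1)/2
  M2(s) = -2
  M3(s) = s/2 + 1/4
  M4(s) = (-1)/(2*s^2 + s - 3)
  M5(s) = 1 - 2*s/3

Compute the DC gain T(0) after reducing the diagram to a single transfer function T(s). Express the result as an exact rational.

Step 1 - close the feedback loop around M1, M2 gives (-1)/4
Step 2 - collapse the loop ([M1/(1+M1*M2)] forward, M3 return) gives 4/(2*s - 15)
Step 3 - reduce the parallel group [[M1/(1+M1*M2)]/(1+[M1/(1+M1*M2)]*M3)], M4 gives (8*s^2 + 2*s + 3)/(4*s^3 - 28*s^2 - 21*s + 45)
Step 4 - apply the feedback formula to ([[M1/(1+M1*M2)]/(1+[M1/(1+M1*M2)]*M3)]+M4), M5 gives (24*s^2 + 6*s + 9)/(28*s^3 - 104*s^2 - 63*s + 126)
That last expression is T(s); at s = 0 only the constant terms survive, so T(0) = 9/126 = 1/14.

Therefore the answer is 1/14.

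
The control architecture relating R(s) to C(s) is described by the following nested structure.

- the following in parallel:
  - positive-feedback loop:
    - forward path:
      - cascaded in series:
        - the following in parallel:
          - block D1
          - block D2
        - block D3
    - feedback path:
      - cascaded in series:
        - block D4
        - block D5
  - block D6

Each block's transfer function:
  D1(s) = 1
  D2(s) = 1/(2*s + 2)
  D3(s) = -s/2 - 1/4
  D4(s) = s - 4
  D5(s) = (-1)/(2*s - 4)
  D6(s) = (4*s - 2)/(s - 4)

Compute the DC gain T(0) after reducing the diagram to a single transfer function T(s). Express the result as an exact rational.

First reduce the diagram to T(s).

[1] combine D1, D2 in parallel gives (2*s + 3)/(2*s + 2)
[2] combine (D1+D2), D3 in series gives (-4*s^2 - 8*s - 3)/(8*s + 8)
[3] series reduction of D4, D5 gives (4 - s)/(2*s - 4)
[4] collapse the loop (((D1+D2)*D3) forward, (D4*D5) return) gives (8*s^3 - 26*s - 12)/(4*s^3 - 24*s^2 - 13*s + 20)
[5] combine [((D1+D2)*D3)/(1-((D1+D2)*D3)*(D4*D5))], D6 in parallel gives (24*s^4 - 136*s^3 - 30*s^2 + 198*s + 8)/(4*s^4 - 40*s^3 + 83*s^2 + 72*s - 80)
The step-5 result is T(s). Setting s = 0: T(0) = 8/(-80) = -1/10.

Answer: -1/10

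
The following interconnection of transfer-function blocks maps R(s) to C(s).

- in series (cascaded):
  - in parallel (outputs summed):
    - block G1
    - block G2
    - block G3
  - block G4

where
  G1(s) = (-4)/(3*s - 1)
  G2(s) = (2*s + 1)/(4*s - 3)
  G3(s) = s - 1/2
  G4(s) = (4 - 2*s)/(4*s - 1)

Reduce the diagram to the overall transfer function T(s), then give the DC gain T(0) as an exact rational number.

(1) reduce the parallel group G1, G2, G3 = (24*s^3 - 26*s^2 - 11*s + 19)/(24*s^2 - 26*s + 6)
(2) cascade (G1+G2+G3), G4 = (-24*s^4 + 74*s^3 - 41*s^2 - 41*s + 38)/(48*s^3 - 64*s^2 + 25*s - 3)
The step-2 result is T(s). Setting s = 0: T(0) = 38/(-3) = -38/3.

Hence the answer: -38/3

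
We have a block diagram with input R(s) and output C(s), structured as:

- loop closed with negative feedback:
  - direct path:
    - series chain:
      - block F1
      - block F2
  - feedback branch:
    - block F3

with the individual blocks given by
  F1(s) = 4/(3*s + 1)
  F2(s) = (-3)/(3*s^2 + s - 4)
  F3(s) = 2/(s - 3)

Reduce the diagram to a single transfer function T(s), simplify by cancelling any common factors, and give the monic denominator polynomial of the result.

(1) reduce the series chain F1, F2, giving (-12)/(9*s^3 + 6*s^2 - 11*s - 4)
(2) collapse the loop ((F1*F2) forward, F3 return), giving (36 - 12*s)/(9*s^4 - 21*s^3 - 29*s^2 + 29*s - 12)
Step 2 gives the fully reduced T(s), with no common factor left to cancel. The denominator's leading coefficient is 9, so divide each of its coefficients by 9 to get the monic form.

Therefore the answer is s^4 - 7*s^3/3 - 29*s^2/9 + 29*s/9 - 4/3.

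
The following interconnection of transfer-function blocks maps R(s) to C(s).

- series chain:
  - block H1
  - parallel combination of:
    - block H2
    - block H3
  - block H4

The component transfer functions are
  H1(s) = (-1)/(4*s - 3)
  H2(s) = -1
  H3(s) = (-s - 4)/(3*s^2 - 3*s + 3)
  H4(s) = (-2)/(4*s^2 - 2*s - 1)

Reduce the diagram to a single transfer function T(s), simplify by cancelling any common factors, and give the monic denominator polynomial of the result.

Step 1. add H2, H3 (parallel) -> (-3*s^2 + 2*s - 7)/(3*s^2 - 3*s + 3)
Step 2. reduce the series chain H1, (H2+H3), H4 -> (-6*s^2 + 4*s - 14)/(48*s^5 - 108*s^4 + 114*s^3 - 57*s^2 - 3*s + 9)
No further cancellation is possible in the step-2 result, so that is T(s). Its denominator becomes monic after dividing by the leading coefficient 48.

Answer: s^5 - 9*s^4/4 + 19*s^3/8 - 19*s^2/16 - s/16 + 3/16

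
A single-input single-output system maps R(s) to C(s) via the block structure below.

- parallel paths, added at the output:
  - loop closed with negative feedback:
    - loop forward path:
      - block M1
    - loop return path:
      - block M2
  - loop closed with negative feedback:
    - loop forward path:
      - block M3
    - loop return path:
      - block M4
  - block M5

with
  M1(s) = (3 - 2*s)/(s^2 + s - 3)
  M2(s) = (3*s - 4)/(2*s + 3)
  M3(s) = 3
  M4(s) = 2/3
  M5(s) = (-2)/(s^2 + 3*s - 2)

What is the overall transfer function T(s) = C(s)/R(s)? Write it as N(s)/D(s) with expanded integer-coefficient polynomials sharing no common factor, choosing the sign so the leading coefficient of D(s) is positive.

The answer is (2*s^5 + s^4 - 9*s^3 + 42*s^2 - 92*s + 66)/(2*s^5 + 5*s^4 + 7*s^3 + 23*s^2 - 91*s + 42).

Reasoning:
Step 1 - feedback reduction of M1, M2 = (9 - 4*s^2)/(2*s^3 - s^2 + 14*s - 21)
Step 2 - collapse the loop (M3 forward, M4 return) = 1
Step 3 - reduce the parallel group [M1/(1+M1*M2)], [M3/(1+M3*M4)], M5 - this is the overall T(s), already in the required normalized form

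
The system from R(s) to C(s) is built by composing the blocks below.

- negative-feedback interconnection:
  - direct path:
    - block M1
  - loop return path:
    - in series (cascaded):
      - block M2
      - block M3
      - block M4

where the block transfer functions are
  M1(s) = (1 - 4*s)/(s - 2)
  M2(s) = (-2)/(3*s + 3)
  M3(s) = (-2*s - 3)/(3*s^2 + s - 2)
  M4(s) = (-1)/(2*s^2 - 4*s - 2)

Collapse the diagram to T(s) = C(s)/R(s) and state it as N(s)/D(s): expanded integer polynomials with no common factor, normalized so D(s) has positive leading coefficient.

Answer: (-36*s^6 + 33*s^5 + 138*s^4 + 12*s^3 - 72*s^2 - 9*s + 6)/(9*s^6 - 24*s^5 - 24*s^4 + 60*s^3 + 47*s^2 - 14*s - 15)

Working:
Step 1 - combine M2, M3, M4 in series -> (-2*s - 3)/(9*s^5 - 6*s^4 - 36*s^3 - 12*s^2 + 15*s + 6)
Step 2 - feedback reduction of M1, (M2*M3*M4), giving the overall T(s)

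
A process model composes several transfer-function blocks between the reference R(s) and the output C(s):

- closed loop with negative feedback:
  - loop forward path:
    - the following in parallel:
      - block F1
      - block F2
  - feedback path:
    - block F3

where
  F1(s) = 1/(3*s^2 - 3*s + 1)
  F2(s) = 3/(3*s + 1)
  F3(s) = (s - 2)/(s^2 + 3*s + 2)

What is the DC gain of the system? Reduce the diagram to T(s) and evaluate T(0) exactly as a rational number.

[1] sum the parallel branches F1, F2 gives (9*s^2 - 6*s + 4)/(9*s^3 - 6*s^2 + 1)
[2] close the feedback loop around (F1+F2), F3 gives (9*s^4 + 21*s^3 + 4*s^2 + 8)/(9*s^5 + 21*s^4 + 9*s^3 - 35*s^2 + 19*s - 6)
That last expression is T(s); at s = 0 only the constant terms survive, so T(0) = 8/(-6) = -4/3.

Hence the answer: -4/3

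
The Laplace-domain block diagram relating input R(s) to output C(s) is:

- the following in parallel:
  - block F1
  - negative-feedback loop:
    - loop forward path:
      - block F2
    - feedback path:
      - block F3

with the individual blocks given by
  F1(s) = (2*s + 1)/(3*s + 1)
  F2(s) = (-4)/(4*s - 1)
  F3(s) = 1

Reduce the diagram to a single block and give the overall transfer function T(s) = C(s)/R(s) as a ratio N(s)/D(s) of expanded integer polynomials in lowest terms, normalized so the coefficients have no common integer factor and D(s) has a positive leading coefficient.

The answer is (8*s^2 - 18*s - 9)/(12*s^2 - 11*s - 5).

Reasoning:
Step 1 - collapse the loop (F2 forward, F3 return) gives (-4)/(4*s - 5)
Step 2 - add F1, [F2/(1+F2*F3)] (parallel): this yields T(s), and no further normalization is needed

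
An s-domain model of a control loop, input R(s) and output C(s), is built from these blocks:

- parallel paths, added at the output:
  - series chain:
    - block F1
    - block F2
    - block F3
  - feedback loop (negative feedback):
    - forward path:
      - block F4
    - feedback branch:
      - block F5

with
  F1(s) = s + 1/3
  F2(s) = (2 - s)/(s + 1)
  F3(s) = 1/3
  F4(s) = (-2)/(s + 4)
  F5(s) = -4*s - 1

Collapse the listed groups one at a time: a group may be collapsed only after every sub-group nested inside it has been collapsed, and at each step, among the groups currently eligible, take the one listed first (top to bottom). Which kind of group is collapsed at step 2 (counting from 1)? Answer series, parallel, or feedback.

(1) series reduction of F1, F2, F3
(2) collapse the loop (F4 forward, F5 return)
(3) sum the parallel branches (F1*F2*F3), [F4/(1+F4*F5)]
Step 2 collapses a feedback group.

Answer: feedback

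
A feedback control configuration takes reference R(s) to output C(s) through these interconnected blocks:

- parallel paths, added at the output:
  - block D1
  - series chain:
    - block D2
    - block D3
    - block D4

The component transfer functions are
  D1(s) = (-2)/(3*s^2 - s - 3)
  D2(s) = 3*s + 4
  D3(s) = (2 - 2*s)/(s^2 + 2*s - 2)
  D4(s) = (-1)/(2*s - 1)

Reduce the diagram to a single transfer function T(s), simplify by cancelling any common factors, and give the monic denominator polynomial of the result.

Answer: s^5 + 7*s^4/6 - 9*s^3/2 + s^2/2 + 8*s/3 - 1

Working:
(1) series reduction of D2, D3, D4; result (6*s^2 + 2*s - 8)/(2*s^3 + 3*s^2 - 6*s + 2)
(2) reduce the parallel group D1, (D2*D3*D4); result (18*s^4 - 4*s^3 - 50*s^2 + 14*s + 20)/(6*s^5 + 7*s^4 - 27*s^3 + 3*s^2 + 16*s - 6)
Step 2 gives the fully reduced T(s), with no common factor left to cancel. The denominator's leading coefficient is 6, so divide each of its coefficients by 6 to get the monic form.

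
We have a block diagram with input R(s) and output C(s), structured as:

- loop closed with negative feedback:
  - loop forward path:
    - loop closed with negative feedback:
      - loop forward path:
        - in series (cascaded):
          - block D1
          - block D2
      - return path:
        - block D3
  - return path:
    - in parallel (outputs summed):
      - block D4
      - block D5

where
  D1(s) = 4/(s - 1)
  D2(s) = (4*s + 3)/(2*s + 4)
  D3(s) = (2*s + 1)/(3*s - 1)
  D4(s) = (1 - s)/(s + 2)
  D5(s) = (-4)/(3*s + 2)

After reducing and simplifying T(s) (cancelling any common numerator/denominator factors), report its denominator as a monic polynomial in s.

1. combine D1, D2 in series -> (8*s + 6)/(s^2 + s - 2)
2. close the feedback loop around (D1*D2), D3 -> (24*s^2 + 10*s - 6)/(3*s^3 + 18*s^2 + 13*s + 8)
3. parallel reduction of D4, D5 -> (-3*s^2 - 3*s - 6)/(3*s^2 + 8*s + 4)
4. feedback reduction of [(D1*D2)/(1+(D1*D2)*D3)], (D4+D5) -> (72*s^4 + 222*s^3 + 158*s^2 - 8*s - 24)/(9*s^5 + 6*s^4 + 93*s^3 + 44*s^2 + 74*s + 68)
T(s) is the step-4 result (common factors already cancelled). Leading coefficient of the denominator: 9. Divide through by 9 for the monic polynomial.

Answer: s^5 + 2*s^4/3 + 31*s^3/3 + 44*s^2/9 + 74*s/9 + 68/9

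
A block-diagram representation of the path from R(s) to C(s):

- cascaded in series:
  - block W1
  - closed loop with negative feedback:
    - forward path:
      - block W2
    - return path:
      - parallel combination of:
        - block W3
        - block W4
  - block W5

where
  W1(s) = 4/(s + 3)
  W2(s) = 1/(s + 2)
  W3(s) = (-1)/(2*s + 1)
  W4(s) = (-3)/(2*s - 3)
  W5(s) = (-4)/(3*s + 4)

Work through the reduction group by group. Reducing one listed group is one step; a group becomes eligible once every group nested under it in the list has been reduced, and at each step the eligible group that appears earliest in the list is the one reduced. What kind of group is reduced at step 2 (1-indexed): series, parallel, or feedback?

Reducing step by step:

Step 1 - reduce the parallel group W3, W4
Step 2 - apply the feedback formula to W2, (W3+W4)
Step 3 - reduce the series chain W1, [W2/(1+W2*(W3+W4))], W5
Step 2: feedback.

Answer: feedback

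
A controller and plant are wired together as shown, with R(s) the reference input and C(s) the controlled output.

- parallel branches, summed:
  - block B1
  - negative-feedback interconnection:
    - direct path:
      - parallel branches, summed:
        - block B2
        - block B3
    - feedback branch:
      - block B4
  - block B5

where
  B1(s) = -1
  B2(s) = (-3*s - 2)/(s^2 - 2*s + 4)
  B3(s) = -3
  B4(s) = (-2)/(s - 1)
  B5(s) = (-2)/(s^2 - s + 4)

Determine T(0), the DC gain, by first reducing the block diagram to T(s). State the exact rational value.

The answer is -11/12.

Reasoning:
1. sum the parallel branches B2, B3, giving (-3*s^2 + 3*s - 14)/(s^2 - 2*s + 4)
2. feedback reduction of (B2+B3), B4, giving (-3*s^3 + 6*s^2 - 17*s + 14)/(s^3 + 3*s^2 + 24)
3. sum the parallel branches B1, [(B2+B3)/(1+(B2+B3)*B4)], B5, giving (-4*s^5 + 7*s^4 - 38*s^3 + 13*s^2 - 58*s - 88)/(s^5 + 2*s^4 + s^3 + 36*s^2 - 24*s + 96)
The step-3 result is T(s). Setting s = 0: T(0) = -88/96 = -11/12.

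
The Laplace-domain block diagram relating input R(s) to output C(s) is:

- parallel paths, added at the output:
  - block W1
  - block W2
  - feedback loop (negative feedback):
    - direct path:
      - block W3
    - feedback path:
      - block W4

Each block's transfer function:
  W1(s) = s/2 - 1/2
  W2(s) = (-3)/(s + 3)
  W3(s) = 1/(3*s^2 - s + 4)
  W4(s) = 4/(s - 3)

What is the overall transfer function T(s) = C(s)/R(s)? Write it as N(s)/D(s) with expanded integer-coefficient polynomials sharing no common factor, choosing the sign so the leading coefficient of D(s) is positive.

Answer: (3*s^5 - 4*s^4 - 40*s^3 + 98*s^2 - 79*s + 54)/(6*s^4 - 2*s^3 - 46*s^2 + 26*s - 48)

Working:
Step 1 - feedback reduction of W3, W4 -> (s - 3)/(3*s^3 - 10*s^2 + 7*s - 8)
Step 2 - add W1, W2, [W3/(1+W3*W4)] (parallel), giving the overall T(s)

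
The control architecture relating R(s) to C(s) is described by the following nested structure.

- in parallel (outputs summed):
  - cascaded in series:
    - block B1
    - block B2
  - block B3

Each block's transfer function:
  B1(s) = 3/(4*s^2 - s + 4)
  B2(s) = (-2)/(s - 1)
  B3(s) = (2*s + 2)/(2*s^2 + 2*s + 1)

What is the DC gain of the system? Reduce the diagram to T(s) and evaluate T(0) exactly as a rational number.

(1) multiply B1, B2 (series) -> (-6)/(4*s^3 - 5*s^2 + 5*s - 4)
(2) parallel reduction of (B1*B2), B3 -> (8*s^4 - 2*s^3 - 12*s^2 - 10*s - 14)/(8*s^5 - 2*s^4 + 4*s^3 - 3*s^2 - 3*s - 4)
Step 2 gives the overall T(s). Then T(0) = -14/(-4) = 7/2.

Answer: 7/2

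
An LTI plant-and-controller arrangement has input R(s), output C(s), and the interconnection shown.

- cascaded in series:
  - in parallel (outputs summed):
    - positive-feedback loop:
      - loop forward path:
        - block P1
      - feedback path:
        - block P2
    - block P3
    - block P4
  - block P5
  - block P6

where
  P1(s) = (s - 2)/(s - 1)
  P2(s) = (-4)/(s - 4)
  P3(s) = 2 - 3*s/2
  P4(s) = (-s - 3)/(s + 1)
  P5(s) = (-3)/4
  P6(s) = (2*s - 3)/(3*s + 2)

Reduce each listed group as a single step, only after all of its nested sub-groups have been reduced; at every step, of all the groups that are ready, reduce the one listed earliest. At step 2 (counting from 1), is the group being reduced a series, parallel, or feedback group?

Reducing step by step:

Step 1. feedback reduction of P1, P2
Step 2. combine [P1/(1-P1*P2)], P3, P4 in parallel
Step 3. combine ([P1/(1-P1*P2)]+P3+P4), P5, P6 in series
At step 2 the group reduced is parallel.

Answer: parallel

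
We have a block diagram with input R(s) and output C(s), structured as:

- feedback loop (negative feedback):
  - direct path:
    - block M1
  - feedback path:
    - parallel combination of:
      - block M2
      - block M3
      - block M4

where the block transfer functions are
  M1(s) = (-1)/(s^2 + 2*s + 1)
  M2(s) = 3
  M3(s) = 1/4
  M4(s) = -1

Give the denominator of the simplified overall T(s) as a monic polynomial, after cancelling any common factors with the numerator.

Answer: s^2 + 2*s - 5/4

Working:
1. add M2, M3, M4 (parallel) = 9/4
2. close the feedback loop around M1, (M2+M3+M4) = (-4)/(4*s^2 + 8*s - 5)
T(s) is the step-2 result (common factors already cancelled). Leading coefficient of the denominator: 4. Divide through by 4 for the monic polynomial.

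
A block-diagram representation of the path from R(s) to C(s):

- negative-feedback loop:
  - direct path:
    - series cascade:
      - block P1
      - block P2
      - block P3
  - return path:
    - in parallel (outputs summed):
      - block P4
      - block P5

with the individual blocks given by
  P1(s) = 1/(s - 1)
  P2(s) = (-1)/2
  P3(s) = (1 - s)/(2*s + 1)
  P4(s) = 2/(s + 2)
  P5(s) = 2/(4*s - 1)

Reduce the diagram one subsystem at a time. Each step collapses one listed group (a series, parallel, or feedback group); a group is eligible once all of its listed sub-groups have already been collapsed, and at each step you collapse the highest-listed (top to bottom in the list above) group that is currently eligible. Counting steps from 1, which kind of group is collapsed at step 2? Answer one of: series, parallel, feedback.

Step 1. multiply P1, P2, P3 (series)
Step 2. sum the parallel branches P4, P5
Step 3. close the feedback loop around (P1*P2*P3), (P4+P5)
Step 2: parallel.

Final answer: parallel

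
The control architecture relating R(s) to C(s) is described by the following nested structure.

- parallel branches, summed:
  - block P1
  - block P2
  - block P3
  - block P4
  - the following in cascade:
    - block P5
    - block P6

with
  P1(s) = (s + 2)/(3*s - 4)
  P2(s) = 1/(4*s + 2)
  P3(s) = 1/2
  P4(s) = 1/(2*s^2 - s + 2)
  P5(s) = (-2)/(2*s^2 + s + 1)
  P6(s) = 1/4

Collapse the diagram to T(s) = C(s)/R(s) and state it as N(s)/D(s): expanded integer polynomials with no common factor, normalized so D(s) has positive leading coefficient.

Step 1. series reduction of P5, P6; result (-1)/(4*s^2 + 2*s + 2)
Step 2. combine P1, P2, P3, P4, (P5*P6) in parallel, giving the overall T(s)

Answer: (40*s^6 + 32*s^5 + 46*s^4 + 58*s^3 - 15*s^2 - 8)/(48*s^6 - 40*s^5 + 28*s^4 - 38*s^3 - 26*s^2 - 28*s - 16)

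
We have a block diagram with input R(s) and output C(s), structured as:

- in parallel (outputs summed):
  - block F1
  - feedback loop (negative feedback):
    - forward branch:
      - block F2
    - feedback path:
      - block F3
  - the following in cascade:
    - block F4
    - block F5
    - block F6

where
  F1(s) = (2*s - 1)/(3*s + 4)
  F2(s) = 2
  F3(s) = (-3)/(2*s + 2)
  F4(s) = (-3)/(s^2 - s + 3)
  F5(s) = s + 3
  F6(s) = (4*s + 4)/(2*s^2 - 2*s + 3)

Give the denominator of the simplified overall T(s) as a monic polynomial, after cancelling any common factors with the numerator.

Step 1. feedback reduction of F2, F3 -> (2*s + 2)/(s - 2)
Step 2. reduce the series chain F4, F5, F6 -> (-12*s^2 - 48*s - 36)/(2*s^4 - 4*s^3 + 11*s^2 - 9*s + 9)
Step 3. add F1, [F2/(1+F2*F3)], (F4*F5*F6) (parallel) -> (16*s^6 - 14*s^5 + 36*s^4 - 133*s^3 + 185*s^2 + 447*s + 378)/(6*s^6 - 16*s^5 + 25*s^4 - 17*s^3 - 43*s^2 + 54*s - 72)
The result of step 3 is T(s) in lowest terms. Its denominator has leading coefficient 6; dividing the denominator through by 6 makes it monic.

Therefore the answer is s^6 - 8*s^5/3 + 25*s^4/6 - 17*s^3/6 - 43*s^2/6 + 9*s - 12.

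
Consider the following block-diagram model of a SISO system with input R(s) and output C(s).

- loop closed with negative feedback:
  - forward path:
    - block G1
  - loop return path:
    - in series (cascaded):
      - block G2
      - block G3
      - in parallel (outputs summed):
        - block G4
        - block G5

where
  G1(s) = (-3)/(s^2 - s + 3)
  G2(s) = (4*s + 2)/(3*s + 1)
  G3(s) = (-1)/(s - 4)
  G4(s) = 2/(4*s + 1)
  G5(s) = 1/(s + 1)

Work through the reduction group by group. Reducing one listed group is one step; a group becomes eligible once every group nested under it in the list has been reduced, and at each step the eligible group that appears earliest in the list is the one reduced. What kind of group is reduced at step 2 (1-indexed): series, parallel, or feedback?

Reducing step by step:

Step 1 - sum the parallel branches G4, G5
Step 2 - series reduction of G2, G3, (G4+G5)
Step 3 - reduce the feedback loop with forward G1 and return (G2*G3*(G4+G5))
Step 2: series.

Answer: series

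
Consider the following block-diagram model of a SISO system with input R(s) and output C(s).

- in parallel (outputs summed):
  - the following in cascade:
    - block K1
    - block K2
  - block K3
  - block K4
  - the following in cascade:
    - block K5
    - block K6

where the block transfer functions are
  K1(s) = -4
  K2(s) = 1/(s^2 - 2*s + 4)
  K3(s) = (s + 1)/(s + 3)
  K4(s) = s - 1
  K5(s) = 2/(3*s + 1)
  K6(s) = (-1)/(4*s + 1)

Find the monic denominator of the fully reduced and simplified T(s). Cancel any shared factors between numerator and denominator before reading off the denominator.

The answer is s^5 + 19*s^4/12 - 4*s^3/3 + 131*s^2/12 + 41*s/6 + 1.

Reasoning:
Step 1: cascade K1, K2: (-4)/(s^2 - 2*s + 4)
Step 2: multiply K5, K6 (series): (-2)/(12*s^2 + 7*s + 1)
Step 3: combine (K1*K2), K3, K4, (K5*K6) in parallel: (12*s^6 + 19*s^5 - 40*s^4 + 115*s^3 - 162*s^2 - 124*s - 44)/(12*s^5 + 19*s^4 - 16*s^3 + 131*s^2 + 82*s + 12)
The result of step 3 is T(s) in lowest terms. Its denominator has leading coefficient 12; dividing the denominator through by 12 makes it monic.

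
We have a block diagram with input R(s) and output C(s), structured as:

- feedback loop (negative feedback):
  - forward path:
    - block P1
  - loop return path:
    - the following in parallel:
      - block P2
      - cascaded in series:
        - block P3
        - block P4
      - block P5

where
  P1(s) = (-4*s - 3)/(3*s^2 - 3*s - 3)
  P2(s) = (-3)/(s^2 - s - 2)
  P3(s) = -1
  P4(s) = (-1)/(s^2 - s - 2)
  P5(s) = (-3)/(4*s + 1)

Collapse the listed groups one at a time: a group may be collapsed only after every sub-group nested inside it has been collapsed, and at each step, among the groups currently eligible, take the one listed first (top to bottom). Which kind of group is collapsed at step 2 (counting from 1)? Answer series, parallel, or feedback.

Answer: parallel

Working:
Step 1 - series reduction of P3, P4
Step 2 - parallel reduction of P2, (P3*P4), P5
Step 3 - feedback reduction of P1, (P2+(P3*P4)+P5)
So the answer for step 2 is parallel.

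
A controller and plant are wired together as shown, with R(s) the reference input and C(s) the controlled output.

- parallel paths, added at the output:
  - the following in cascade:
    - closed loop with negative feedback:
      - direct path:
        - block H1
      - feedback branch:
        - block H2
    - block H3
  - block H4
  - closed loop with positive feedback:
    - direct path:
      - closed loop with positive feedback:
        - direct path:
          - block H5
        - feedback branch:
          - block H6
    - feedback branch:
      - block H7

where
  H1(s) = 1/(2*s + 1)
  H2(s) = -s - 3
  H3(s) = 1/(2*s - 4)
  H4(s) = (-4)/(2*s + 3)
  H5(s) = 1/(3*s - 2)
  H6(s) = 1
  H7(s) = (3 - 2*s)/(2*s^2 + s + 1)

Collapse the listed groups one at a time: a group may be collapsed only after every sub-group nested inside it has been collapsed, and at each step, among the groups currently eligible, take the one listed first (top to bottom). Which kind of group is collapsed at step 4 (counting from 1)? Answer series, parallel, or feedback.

1. reduce the feedback loop with forward H1 and return H2
2. combine [H1/(1+H1*H2)], H3 in series
3. collapse the loop (H5 forward, H6 return)
4. reduce the feedback loop with forward [H5/(1-H5*H6)] and return H7
5. combine ([H1/(1+H1*H2)]*H3), H4, [[H5/(1-H5*H6)]/(1-[H5/(1-H5*H6)]*H7)] in parallel
The group at step 4 is a feedback group.

Hence the answer: feedback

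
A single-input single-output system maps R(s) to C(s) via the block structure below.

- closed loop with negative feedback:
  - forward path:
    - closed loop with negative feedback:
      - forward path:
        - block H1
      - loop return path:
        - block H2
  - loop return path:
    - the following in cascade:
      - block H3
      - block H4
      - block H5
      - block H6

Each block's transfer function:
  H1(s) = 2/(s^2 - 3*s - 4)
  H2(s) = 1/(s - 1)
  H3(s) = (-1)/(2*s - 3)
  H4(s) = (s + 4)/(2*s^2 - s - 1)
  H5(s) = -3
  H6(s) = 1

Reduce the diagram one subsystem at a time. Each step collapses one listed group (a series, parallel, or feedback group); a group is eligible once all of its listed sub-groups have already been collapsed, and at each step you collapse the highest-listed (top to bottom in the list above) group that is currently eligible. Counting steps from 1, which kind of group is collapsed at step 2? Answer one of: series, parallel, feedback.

1. reduce the feedback loop with forward H1 and return H2
2. combine H3, H4, H5, H6 in series
3. close the feedback loop around [H1/(1+H1*H2)], (H3*H4*H5*H6)
Step 2 collapses a series group.

Answer: series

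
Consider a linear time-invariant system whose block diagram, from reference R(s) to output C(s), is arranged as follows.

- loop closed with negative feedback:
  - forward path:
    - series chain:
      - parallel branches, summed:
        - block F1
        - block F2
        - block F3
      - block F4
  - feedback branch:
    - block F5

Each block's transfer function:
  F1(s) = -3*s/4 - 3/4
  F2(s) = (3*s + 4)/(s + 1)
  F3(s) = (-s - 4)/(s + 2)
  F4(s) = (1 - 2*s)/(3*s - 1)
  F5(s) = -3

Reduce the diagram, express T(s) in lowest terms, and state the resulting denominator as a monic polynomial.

The answer is s^4 + s^3/6 - 37*s^2/9 - 19*s/6 + 19/9.

Reasoning:
Step 1: parallel reduction of F1, F2, F3 = (-3*s^3 - 4*s^2 + 5*s + 10)/(4*s^2 + 12*s + 8)
Step 2: combine (F1+F2+F3), F4 in series = (6*s^4 + 5*s^3 - 14*s^2 - 15*s + 10)/(12*s^3 + 32*s^2 + 12*s - 8)
Step 3: close the feedback loop around ((F1+F2+F3)*F4), F5 = (-6*s^4 - 5*s^3 + 14*s^2 + 15*s - 10)/(18*s^4 + 3*s^3 - 74*s^2 - 57*s + 38)
No further cancellation is possible in the step-3 result, so that is T(s). Its denominator becomes monic after dividing by the leading coefficient 18.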